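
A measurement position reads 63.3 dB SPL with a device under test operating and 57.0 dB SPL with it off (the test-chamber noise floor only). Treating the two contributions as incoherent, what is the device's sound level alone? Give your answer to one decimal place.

62.1 dB SPL

Subtract intensities: L_src = 10·log₁₀(10^(L_total/10) − 10^(L_bg/10)).
L_src = 10·log₁₀(10^(63.3/10) − 10^(57.0/10)) = 10·log₁₀(1637000) = 62.1 dB SPL.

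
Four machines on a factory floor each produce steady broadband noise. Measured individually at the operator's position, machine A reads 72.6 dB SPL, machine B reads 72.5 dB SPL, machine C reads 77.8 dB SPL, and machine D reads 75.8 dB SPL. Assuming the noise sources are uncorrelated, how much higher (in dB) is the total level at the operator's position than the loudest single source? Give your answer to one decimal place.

Uncorrelated sources add in intensity (power), not in dB.
L_total = 10·log₁₀(10^(72.6/10) + 10^(72.5/10) + 10^(77.8/10) + 10^(75.8/10)) = 81.28 dB SPL.
Excess over the loudest (77.8 dB): 81.28 − 77.8 = 3.5 dB.

3.5 dB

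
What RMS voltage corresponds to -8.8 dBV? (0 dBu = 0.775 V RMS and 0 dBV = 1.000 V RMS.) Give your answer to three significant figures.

V = 1.000 V × 10^(-8.8/20).
= 1.000 × 0.3631 = 0.363 V.

0.363 V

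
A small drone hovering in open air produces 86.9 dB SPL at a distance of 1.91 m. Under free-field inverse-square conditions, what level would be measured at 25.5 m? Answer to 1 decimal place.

For a point source in a free field, ΔL = −20·log₁₀(d₂/d₁).
ΔL = −20·log₁₀(25.5/1.91) = -22.51 dB, so L₂ = 86.9 + (-22.51) = 64.4 dB SPL.

64.4 dB SPL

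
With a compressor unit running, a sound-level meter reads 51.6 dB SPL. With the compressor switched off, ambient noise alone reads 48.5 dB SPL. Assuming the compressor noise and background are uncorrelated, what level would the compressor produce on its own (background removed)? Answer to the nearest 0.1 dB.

48.7 dB SPL

Subtract intensities: L_src = 10·log₁₀(10^(L_total/10) − 10^(L_bg/10)).
L_src = 10·log₁₀(10^(51.6/10) − 10^(48.5/10)) = 10·log₁₀(73750) = 48.7 dB SPL.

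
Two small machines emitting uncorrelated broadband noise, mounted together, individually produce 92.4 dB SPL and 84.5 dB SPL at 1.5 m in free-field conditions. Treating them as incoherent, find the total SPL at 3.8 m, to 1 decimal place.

Combined at 1.5 m: 10·log₁₀(10^(92.4/10)+10^(84.5/10)) = 93.05 dB SPL.
Then apply −20·log₁₀(3.8/1.5) = -8.07 dB → 85.0 dB SPL.

85.0 dB SPL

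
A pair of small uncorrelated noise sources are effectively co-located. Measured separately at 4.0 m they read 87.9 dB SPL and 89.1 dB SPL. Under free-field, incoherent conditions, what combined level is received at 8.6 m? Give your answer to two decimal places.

Combined at 4.0 m: 10·log₁₀(10^(87.9/10)+10^(89.1/10)) = 91.552 dB SPL.
Then apply −20·log₁₀(8.6/4.0) = -6.649 dB → 84.90 dB SPL.

84.90 dB SPL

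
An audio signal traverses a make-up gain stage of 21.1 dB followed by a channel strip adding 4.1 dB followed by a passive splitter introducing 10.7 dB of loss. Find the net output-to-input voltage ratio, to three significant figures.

Net gain = 21.1 + 4.1 + (−10.7) = 14.5 dB.
Voltage ratio = 10^(14.5/20) = 5.31.

5.31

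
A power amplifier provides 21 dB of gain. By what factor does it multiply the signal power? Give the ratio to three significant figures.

Power ratio = 10^(dB/10).
10^(21/10) = 10^(2.100) = 126.

126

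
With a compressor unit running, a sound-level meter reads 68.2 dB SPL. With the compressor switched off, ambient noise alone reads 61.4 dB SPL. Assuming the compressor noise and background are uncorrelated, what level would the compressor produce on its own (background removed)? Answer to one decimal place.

Remove the background by subtracting linear intensities:
L_src = 10·log₁₀(10^(68.2/10) − 10^(61.4/10)) = 10·log₁₀(5227000) = 67.2 dB SPL.

67.2 dB SPL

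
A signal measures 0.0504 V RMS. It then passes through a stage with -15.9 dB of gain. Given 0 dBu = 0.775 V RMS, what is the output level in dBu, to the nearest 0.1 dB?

Input level: 20·log₁₀(0.0504/0.775) = -23.74 dBu.
Output: -23.74 − 15.9 = -39.6 dBu.

-39.6 dBu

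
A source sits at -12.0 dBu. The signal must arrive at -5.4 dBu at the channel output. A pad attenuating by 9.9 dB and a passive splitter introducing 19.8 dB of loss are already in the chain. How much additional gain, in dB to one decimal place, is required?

The required make-up gain is the shortfall in the dB sum.
G = -5.4 − (-12.0) + 9.9 + 19.8 = 36.3 dB.

36.3 dB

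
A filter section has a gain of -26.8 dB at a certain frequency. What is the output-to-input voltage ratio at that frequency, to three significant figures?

0.0457

Voltage ratio = 10^(dB/20).
10^(-26.8/20) = 10^(-1.340) = 0.0457.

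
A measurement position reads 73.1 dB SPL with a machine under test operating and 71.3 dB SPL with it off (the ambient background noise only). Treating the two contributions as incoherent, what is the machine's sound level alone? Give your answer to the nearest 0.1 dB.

Background correction is a power subtraction:
L_src = 10·log₁₀(10^(73.1/10) − 10^(71.3/10)) = 10·log₁₀(6928000) = 68.4 dB SPL.

68.4 dB SPL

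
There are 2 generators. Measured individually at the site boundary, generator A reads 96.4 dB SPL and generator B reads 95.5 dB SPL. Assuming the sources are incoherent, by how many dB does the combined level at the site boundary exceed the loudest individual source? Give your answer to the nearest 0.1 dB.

Incoherent sources sum as intensities:
L_total = 10·log₁₀(10^(96.4/10) + 10^(95.5/10)) = 98.98 dB SPL.
Excess over the loudest (96.4 dB): 98.98 − 96.4 = 2.6 dB.

2.6 dB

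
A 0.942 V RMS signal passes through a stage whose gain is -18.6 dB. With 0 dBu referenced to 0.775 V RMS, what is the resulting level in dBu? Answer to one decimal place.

Input level: 20·log₁₀(0.942/0.775) = 1.69 dBu.
Output: 1.69 − 18.6 = -16.9 dBu.

-16.9 dBu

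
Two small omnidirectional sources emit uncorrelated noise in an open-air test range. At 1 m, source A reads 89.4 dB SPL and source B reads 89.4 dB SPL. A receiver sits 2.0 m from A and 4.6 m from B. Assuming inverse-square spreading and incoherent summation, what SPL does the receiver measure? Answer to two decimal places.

84.13 dB SPL

At the listener: L_A = 89.4 − 20·log₁₀(2.0) = 83.379 dB; L_B = 89.4 − 20·log₁₀(4.6) = 76.145 dB.
Combined: 10·log₁₀(10^(83.379/10)+10^(76.145/10)) = 84.13 dB SPL.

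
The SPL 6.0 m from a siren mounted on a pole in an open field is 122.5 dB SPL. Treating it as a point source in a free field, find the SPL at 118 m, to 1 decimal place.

96.6 dB SPL

For a point source in a free field, ΔL = −20·log₁₀(d₂/d₁).
ΔL = −20·log₁₀(118/6.0) = -25.87 dB, so L₂ = 122.5 + (-25.87) = 96.6 dB SPL.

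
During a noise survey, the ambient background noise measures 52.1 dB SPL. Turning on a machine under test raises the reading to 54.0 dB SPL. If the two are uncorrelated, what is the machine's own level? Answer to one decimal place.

Subtract intensities: L_src = 10·log₁₀(10^(L_total/10) − 10^(L_bg/10)).
L_src = 10·log₁₀(10^(54.0/10) − 10^(52.1/10)) = 10·log₁₀(89010) = 49.5 dB SPL.

49.5 dB SPL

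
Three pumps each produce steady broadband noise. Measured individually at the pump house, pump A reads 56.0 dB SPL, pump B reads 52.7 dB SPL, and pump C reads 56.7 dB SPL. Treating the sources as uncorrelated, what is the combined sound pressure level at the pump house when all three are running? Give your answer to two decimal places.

Incoherent sources sum as intensities:
L_total = 10·log₁₀(10^(56.0/10) + 10^(52.7/10) + 10^(56.7/10)) = 10·log₁₀(1052000) = 60.22 dB SPL.

60.22 dB SPL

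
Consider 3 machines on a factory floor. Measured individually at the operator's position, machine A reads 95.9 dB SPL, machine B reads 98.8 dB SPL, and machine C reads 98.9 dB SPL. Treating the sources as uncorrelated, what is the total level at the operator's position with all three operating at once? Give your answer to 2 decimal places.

102.84 dB SPL

Add the sources as powers (linear), then convert back to dB:
L_total = 10·log₁₀(10^(95.9/10) + 10^(98.8/10) + 10^(98.9/10)) = 10·log₁₀(19239000000) = 102.84 dB SPL.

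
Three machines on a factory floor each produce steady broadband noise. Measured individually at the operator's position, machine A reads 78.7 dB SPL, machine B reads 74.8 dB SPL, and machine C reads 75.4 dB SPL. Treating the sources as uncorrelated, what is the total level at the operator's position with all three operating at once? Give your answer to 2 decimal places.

Add the sources as powers (linear), then convert back to dB:
L_total = 10·log₁₀(10^(78.7/10) + 10^(74.8/10) + 10^(75.4/10)) = 10·log₁₀(139000000) = 81.43 dB SPL.

81.43 dB SPL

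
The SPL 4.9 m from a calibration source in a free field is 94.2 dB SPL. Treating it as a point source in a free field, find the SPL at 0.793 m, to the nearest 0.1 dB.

For a point source in a free field, ΔL = −20·log₁₀(d₂/d₁).
ΔL = −20·log₁₀(0.793/4.9) = 15.82 dB, so L₂ = 94.2 + (15.82) = 110.0 dB SPL.

110.0 dB SPL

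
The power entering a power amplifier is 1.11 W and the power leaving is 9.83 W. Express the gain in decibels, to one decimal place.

Power ratio → dB uses the 10·log₁₀ form:
10·log₁₀(9.83/1.11) = 10·log₁₀(8.856) = 9.5 dB.

9.5 dB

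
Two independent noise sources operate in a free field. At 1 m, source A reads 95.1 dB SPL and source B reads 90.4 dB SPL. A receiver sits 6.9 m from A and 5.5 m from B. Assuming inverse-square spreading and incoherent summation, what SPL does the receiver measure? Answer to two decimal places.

80.18 dB SPL

At the listener: L_A = 95.1 − 20·log₁₀(6.9) = 78.323 dB; L_B = 90.4 − 20·log₁₀(5.5) = 75.593 dB.
Combined: 10·log₁₀(10^(78.323/10)+10^(75.593/10)) = 80.18 dB SPL.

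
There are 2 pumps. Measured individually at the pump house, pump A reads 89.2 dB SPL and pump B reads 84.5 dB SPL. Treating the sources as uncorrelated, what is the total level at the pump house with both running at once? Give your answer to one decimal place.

90.5 dB SPL

Add the sources as powers (linear), then convert back to dB:
L_total = 10·log₁₀(10^(89.2/10) + 10^(84.5/10)) = 10·log₁₀(1114000000) = 90.5 dB SPL.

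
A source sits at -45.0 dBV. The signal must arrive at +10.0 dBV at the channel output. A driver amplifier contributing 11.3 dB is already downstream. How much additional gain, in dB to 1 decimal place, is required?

43.7 dB

The required make-up gain is the shortfall in the dB sum.
G = +10.0 − (-45.0) − 11.3 = 43.7 dB.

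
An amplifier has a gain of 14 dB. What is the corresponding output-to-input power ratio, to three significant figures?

Power ratio = 10^(dB/10).
10^(14/10) = 10^(1.400) = 25.1.

25.1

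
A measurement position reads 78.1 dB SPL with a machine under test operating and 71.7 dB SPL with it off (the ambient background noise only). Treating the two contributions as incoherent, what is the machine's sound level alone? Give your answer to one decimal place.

77.0 dB SPL

Remove the background by subtracting linear intensities:
L_src = 10·log₁₀(10^(78.1/10) − 10^(71.7/10)) = 10·log₁₀(49770000) = 77.0 dB SPL.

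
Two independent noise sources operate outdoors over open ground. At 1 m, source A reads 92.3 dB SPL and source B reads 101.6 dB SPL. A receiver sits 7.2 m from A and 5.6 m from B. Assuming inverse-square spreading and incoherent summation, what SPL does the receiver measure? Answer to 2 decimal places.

At the listener: L_A = 92.3 − 20·log₁₀(7.2) = 75.153 dB; L_B = 101.6 − 20·log₁₀(5.6) = 86.636 dB.
Combined: 10·log₁₀(10^(75.153/10)+10^(86.636/10)) = 86.93 dB SPL.

86.93 dB SPL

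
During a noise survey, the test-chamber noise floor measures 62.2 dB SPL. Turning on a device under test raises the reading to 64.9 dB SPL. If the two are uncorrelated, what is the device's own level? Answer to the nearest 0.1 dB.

Remove the background by subtracting linear intensities:
L_src = 10·log₁₀(10^(64.9/10) − 10^(62.2/10)) = 10·log₁₀(1431000) = 61.6 dB SPL.

61.6 dB SPL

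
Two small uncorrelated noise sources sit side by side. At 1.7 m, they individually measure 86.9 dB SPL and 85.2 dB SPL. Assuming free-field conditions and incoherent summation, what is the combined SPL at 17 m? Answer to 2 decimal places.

Combined at 1.7 m: 10·log₁₀(10^(86.9/10)+10^(85.2/10)) = 89.143 dB SPL.
Then apply −20·log₁₀(17/1.7) = -20.000 dB → 69.14 dB SPL.

69.14 dB SPL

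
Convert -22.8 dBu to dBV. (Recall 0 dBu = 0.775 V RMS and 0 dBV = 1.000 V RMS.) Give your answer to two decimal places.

-25.01 dBV

The offset between the scales is 20·log₁₀(0.775/1.000) = −2.214 dB.
So dBV = -22.8 − 2.214 = -25.01 dBV.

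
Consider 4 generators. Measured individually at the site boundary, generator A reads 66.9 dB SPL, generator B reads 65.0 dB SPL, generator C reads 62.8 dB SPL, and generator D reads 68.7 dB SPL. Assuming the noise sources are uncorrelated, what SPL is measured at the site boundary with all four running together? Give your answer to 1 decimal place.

72.4 dB SPL

Uncorrelated sources add in intensity (power), not in dB.
L_total = 10·log₁₀(10^(66.9/10) + 10^(65.0/10) + 10^(62.8/10) + 10^(68.7/10)) = 10·log₁₀(17380000) = 72.4 dB SPL.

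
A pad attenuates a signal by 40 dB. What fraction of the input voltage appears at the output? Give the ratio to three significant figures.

0.0100

Voltage ratio = 10^(dB/20).
10^(-40/20) = 10^(-2.000) = 0.0100.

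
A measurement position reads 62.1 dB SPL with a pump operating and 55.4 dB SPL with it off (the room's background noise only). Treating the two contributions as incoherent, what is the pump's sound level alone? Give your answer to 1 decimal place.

61.1 dB SPL

Background correction is a power subtraction:
L_src = 10·log₁₀(10^(62.1/10) − 10^(55.4/10)) = 10·log₁₀(1275000) = 61.1 dB SPL.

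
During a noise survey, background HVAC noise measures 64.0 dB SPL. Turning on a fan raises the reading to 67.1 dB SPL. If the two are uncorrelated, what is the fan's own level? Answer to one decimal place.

Remove the background by subtracting linear intensities:
L_src = 10·log₁₀(10^(67.1/10) − 10^(64.0/10)) = 10·log₁₀(2617000) = 64.2 dB SPL.

64.2 dB SPL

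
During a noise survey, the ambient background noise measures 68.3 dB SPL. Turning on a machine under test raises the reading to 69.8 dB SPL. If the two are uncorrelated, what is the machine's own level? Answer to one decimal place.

64.5 dB SPL

Remove the background by subtracting linear intensities:
L_src = 10·log₁₀(10^(69.8/10) − 10^(68.3/10)) = 10·log₁₀(2789000) = 64.5 dB SPL.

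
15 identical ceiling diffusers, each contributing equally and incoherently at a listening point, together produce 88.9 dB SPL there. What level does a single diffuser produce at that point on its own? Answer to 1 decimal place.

77.1 dB SPL

15 equal incoherent sources add 10·log₁₀(15) = 11.76 dB over one source.
L_one = 88.9 − 11.76 = 77.1 dB SPL.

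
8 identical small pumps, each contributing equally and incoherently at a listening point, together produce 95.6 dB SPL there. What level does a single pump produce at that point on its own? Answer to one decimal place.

86.6 dB SPL

8 equal incoherent sources add 10·log₁₀(8) = 9.03 dB over one source.
L_one = 95.6 − 9.03 = 86.6 dB SPL.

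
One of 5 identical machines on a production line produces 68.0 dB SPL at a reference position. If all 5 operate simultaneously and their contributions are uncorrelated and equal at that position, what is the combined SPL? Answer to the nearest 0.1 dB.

75.0 dB SPL

5 equal incoherent sources raise the level by 10·log₁₀(5) = 6.99 dB.
L_total = 68.0 + 6.99 = 75.0 dB SPL.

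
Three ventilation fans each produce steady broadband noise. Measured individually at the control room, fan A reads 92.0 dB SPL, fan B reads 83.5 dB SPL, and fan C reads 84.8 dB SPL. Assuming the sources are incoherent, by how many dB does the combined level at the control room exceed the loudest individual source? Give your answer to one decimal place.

Add the sources as powers (linear), then convert back to dB:
L_total = 10·log₁₀(10^(92.0/10) + 10^(83.5/10) + 10^(84.8/10)) = 93.24 dB SPL.
Excess over the loudest (92.0 dB): 93.24 − 92.0 = 1.2 dB.

1.2 dB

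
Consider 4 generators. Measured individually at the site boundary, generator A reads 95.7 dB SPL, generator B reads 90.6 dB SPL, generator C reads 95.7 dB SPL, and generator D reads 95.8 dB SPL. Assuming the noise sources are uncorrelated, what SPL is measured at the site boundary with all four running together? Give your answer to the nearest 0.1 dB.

Incoherent sources sum as intensities:
L_total = 10·log₁₀(10^(95.7/10) + 10^(90.6/10) + 10^(95.7/10) + 10^(95.8/10)) = 10·log₁₀(12381000000) = 100.9 dB SPL.

100.9 dB SPL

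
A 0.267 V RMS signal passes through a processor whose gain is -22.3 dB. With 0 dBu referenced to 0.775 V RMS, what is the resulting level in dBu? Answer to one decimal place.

-31.6 dBu

Input level: 20·log₁₀(0.267/0.775) = -9.26 dBu.
Output: -9.26 − 22.3 = -31.6 dBu.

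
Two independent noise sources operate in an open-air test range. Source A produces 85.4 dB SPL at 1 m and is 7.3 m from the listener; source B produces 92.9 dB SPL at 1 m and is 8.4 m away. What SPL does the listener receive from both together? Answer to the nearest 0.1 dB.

75.3 dB SPL

At the listener: L_A = 85.4 − 20·log₁₀(7.3) = 68.13 dB; L_B = 92.9 − 20·log₁₀(8.4) = 74.41 dB.
Combined: 10·log₁₀(10^(68.13/10)+10^(74.41/10)) = 75.3 dB SPL.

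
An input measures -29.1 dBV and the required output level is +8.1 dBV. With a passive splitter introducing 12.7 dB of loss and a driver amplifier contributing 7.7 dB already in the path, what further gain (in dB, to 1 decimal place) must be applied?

The required make-up gain is the shortfall in the dB sum.
G = +8.1 − (-29.1) + 12.7 − 7.7 = 42.2 dB.

42.2 dB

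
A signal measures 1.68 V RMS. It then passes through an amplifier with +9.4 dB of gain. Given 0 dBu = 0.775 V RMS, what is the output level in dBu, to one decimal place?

Input level: 20·log₁₀(1.68/0.775) = 6.72 dBu.
Output: 6.72 + 9.4 = +16.1 dBu.

+16.1 dBu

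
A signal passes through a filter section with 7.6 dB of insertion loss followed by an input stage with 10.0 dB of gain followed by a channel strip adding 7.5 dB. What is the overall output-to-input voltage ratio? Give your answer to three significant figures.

3.13

Net gain = (−7.6) + 10.0 + 7.5 = 9.9 dB.
Voltage ratio = 10^(9.9/20) = 3.13.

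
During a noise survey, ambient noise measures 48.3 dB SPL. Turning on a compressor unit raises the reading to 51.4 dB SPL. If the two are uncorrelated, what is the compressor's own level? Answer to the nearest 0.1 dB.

48.5 dB SPL

Subtract intensities: L_src = 10·log₁₀(10^(L_total/10) − 10^(L_bg/10)).
L_src = 10·log₁₀(10^(51.4/10) − 10^(48.3/10)) = 10·log₁₀(70430) = 48.5 dB SPL.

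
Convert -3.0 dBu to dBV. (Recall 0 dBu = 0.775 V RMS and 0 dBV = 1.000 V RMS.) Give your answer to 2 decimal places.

The offset between the scales is 20·log₁₀(0.775/1.000) = −2.214 dB.
So dBV = -3.0 − 2.214 = -5.21 dBV.

-5.21 dBV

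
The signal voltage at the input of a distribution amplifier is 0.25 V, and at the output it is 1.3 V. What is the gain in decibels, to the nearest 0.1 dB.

For a voltage ratio, dB = 20·log₁₀(V₂/V₁).
20·log₁₀(1.3/0.25) = 20·log₁₀(5.200) = 14.3 dB.

14.3 dB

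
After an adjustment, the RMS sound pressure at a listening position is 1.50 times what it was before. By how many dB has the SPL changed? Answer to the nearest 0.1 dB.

Sound pressure is an amplitude quantity: ΔL = 20·log₁₀(p₂/p₁).
20·log₁₀(1.50) = 3.5 dB.

3.5 dB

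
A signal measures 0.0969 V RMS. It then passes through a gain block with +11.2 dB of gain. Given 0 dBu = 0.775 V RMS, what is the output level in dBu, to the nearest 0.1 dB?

-6.9 dBu

Input level: 20·log₁₀(0.0969/0.775) = -18.06 dBu.
Output: -18.06 + 11.2 = -6.9 dBu.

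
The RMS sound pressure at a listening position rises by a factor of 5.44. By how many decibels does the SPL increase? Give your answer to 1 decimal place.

14.7 dB

SPL change from a pressure ratio uses the 20·log₁₀ form:
20·log₁₀(5.44) = 14.7 dB.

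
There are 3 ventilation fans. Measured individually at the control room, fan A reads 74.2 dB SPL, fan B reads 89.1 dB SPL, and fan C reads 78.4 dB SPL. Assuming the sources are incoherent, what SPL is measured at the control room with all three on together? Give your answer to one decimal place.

Incoherent sources sum as intensities:
L_total = 10·log₁₀(10^(74.2/10) + 10^(89.1/10) + 10^(78.4/10)) = 10·log₁₀(908300000) = 89.6 dB SPL.

89.6 dB SPL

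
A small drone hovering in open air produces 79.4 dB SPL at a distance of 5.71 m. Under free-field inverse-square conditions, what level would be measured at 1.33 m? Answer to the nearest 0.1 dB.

Inverse-square spreading gives ΔL = −20·log₁₀(d₂/d₁).
ΔL = −20·log₁₀(1.33/5.71) = 12.66 dB, so L₂ = 79.4 + (12.66) = 92.1 dB SPL.

92.1 dB SPL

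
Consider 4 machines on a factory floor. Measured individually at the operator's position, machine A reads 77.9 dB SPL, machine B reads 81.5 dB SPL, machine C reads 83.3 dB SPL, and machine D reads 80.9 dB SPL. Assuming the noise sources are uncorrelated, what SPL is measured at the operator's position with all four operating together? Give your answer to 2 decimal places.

87.32 dB SPL

Add the sources as powers (linear), then convert back to dB:
L_total = 10·log₁₀(10^(77.9/10) + 10^(81.5/10) + 10^(83.3/10) + 10^(80.9/10)) = 10·log₁₀(539700000) = 87.32 dB SPL.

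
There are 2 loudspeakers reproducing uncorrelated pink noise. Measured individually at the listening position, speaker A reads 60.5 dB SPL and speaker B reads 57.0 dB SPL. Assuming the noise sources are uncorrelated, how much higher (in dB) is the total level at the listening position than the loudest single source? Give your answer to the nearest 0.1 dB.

Uncorrelated sources add in intensity (power), not in dB.
L_total = 10·log₁₀(10^(60.5/10) + 10^(57.0/10)) = 62.10 dB SPL.
Excess over the loudest (60.5 dB): 62.10 − 60.5 = 1.6 dB.

1.6 dB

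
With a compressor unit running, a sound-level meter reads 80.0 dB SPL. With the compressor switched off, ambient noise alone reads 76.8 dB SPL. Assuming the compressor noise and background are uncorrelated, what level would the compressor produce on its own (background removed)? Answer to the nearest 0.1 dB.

77.2 dB SPL

Remove the background by subtracting linear intensities:
L_src = 10·log₁₀(10^(80.0/10) − 10^(76.8/10)) = 10·log₁₀(52140000) = 77.2 dB SPL.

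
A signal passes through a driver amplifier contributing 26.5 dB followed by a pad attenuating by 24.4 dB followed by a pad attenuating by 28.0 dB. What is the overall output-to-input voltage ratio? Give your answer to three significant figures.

Net gain = 26.5 + (−24.4) + (−28.0) = -25.9 dB.
Voltage ratio = 10^(-25.9/20) = 0.0507.

0.0507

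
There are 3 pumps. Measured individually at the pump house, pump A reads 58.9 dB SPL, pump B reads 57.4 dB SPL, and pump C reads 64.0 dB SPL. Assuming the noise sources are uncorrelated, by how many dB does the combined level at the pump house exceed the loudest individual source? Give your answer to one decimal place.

1.8 dB

Uncorrelated sources add in intensity (power), not in dB.
L_total = 10·log₁₀(10^(58.9/10) + 10^(57.4/10) + 10^(64.0/10)) = 65.84 dB SPL.
Excess over the loudest (64.0 dB): 65.84 − 64.0 = 1.8 dB.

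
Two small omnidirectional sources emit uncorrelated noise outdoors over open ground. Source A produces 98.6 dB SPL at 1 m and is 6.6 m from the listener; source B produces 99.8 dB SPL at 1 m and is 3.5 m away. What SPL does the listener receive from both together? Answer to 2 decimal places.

At the listener: L_A = 98.6 − 20·log₁₀(6.6) = 82.209 dB; L_B = 99.8 − 20·log₁₀(3.5) = 88.919 dB.
Combined: 10·log₁₀(10^(82.209/10)+10^(88.919/10)) = 89.76 dB SPL.

89.76 dB SPL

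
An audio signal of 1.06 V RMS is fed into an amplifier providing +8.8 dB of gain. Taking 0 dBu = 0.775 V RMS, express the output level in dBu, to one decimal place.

+11.5 dBu

Input level: 20·log₁₀(1.06/0.775) = 2.72 dBu.
Output: 2.72 + 8.8 = +11.5 dBu.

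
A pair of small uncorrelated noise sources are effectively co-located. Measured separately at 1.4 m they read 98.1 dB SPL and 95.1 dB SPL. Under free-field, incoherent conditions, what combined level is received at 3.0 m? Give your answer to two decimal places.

Combined at 1.4 m: 10·log₁₀(10^(98.1/10)+10^(95.1/10)) = 99.864 dB SPL.
Then apply −20·log₁₀(3.0/1.4) = -6.620 dB → 93.24 dB SPL.

93.24 dB SPL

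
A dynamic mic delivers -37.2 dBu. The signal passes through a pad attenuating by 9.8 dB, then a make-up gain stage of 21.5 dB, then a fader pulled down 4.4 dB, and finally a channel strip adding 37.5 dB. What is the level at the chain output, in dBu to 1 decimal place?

Cascaded gains and losses add directly in dB.
-37.2 − 9.8 + 21.5 − 4.4 + 37.5 = +7.6 dBu.

+7.6 dBu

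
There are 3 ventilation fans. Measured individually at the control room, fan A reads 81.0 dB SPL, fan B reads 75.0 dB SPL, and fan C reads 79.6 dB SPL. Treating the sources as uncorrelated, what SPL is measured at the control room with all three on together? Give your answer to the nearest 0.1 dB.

84.0 dB SPL

Uncorrelated sources add in intensity (power), not in dB.
L_total = 10·log₁₀(10^(81.0/10) + 10^(75.0/10) + 10^(79.6/10)) = 10·log₁₀(248700000) = 84.0 dB SPL.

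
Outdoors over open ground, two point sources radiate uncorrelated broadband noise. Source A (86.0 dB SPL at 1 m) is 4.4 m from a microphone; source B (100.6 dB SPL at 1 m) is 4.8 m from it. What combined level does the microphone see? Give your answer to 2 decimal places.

87.15 dB SPL

At the listener: L_A = 86.0 − 20·log₁₀(4.4) = 73.131 dB; L_B = 100.6 − 20·log₁₀(4.8) = 86.975 dB.
Combined: 10·log₁₀(10^(73.131/10)+10^(86.975/10)) = 87.15 dB SPL.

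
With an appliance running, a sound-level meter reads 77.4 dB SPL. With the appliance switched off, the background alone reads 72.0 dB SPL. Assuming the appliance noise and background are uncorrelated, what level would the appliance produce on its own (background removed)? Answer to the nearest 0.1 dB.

Subtract intensities: L_src = 10·log₁₀(10^(L_total/10) − 10^(L_bg/10)).
L_src = 10·log₁₀(10^(77.4/10) − 10^(72.0/10)) = 10·log₁₀(39110000) = 75.9 dB SPL.

75.9 dB SPL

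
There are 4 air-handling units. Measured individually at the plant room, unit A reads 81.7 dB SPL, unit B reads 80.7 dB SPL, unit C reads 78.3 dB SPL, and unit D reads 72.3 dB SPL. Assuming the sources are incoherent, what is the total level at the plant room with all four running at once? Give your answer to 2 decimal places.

Add the sources as powers (linear), then convert back to dB:
L_total = 10·log₁₀(10^(81.7/10) + 10^(80.7/10) + 10^(78.3/10) + 10^(72.3/10)) = 10·log₁₀(350000000) = 85.44 dB SPL.

85.44 dB SPL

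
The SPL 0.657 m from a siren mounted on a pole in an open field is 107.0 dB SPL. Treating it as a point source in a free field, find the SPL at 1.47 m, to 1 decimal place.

100.0 dB SPL

Free-field point source: level drops by 20·log₁₀ of the distance ratio.
ΔL = −20·log₁₀(1.47/0.657) = -7.00 dB, so L₂ = 107.0 + (-7.00) = 100.0 dB SPL.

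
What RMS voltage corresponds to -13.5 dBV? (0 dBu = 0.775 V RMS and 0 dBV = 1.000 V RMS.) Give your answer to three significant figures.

0.211 V

V = 1.000 V × 10^(-13.5/20).
= 1.000 × 0.2113 = 0.211 V.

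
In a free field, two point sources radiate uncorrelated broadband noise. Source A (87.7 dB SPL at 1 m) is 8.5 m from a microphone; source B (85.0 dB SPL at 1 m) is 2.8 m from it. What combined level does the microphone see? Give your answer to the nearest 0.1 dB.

76.9 dB SPL

At the listener: L_A = 87.7 − 20·log₁₀(8.5) = 69.11 dB; L_B = 85.0 − 20·log₁₀(2.8) = 76.06 dB.
Combined: 10·log₁₀(10^(69.11/10)+10^(76.06/10)) = 76.9 dB SPL.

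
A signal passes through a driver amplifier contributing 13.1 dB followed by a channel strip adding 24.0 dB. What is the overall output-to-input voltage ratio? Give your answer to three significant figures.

71.6

Net gain = 13.1 + 24.0 = 37.1 dB.
Voltage ratio = 10^(37.1/20) = 71.6.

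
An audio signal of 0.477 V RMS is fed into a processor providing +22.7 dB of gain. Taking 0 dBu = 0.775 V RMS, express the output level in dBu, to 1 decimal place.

Input level: 20·log₁₀(0.477/0.775) = -4.22 dBu.
Output: -4.22 + 22.7 = +18.5 dBu.

+18.5 dBu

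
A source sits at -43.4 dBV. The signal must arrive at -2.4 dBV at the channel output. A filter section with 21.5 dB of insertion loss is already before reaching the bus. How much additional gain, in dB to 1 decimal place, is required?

The required make-up gain is the shortfall in the dB sum.
G = -2.4 − (-43.4) + 21.5 = 62.5 dB.

62.5 dB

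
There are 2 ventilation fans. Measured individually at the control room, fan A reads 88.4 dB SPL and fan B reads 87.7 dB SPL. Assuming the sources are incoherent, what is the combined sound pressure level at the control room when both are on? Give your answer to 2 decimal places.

91.07 dB SPL

Uncorrelated sources add in intensity (power), not in dB.
L_total = 10·log₁₀(10^(88.4/10) + 10^(87.7/10)) = 10·log₁₀(1281000000) = 91.07 dB SPL.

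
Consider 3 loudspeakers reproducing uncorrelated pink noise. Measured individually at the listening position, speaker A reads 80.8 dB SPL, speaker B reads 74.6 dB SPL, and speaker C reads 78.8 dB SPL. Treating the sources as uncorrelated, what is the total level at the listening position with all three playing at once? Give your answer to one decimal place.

83.5 dB SPL

Incoherent sources sum as intensities:
L_total = 10·log₁₀(10^(80.8/10) + 10^(74.6/10) + 10^(78.8/10)) = 10·log₁₀(224900000) = 83.5 dB SPL.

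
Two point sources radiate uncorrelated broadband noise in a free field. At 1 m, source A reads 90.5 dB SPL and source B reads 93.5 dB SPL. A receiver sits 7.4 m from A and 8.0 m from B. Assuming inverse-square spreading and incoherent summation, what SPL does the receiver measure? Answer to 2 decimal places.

At the listener: L_A = 90.5 − 20·log₁₀(7.4) = 73.115 dB; L_B = 93.5 − 20·log₁₀(8.0) = 75.438 dB.
Combined: 10·log₁₀(10^(73.115/10)+10^(75.438/10)) = 77.44 dB SPL.

77.44 dB SPL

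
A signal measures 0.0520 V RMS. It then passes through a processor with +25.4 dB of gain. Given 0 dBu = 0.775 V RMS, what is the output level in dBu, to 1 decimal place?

Input level: 20·log₁₀(0.0520/0.775) = -23.47 dBu.
Output: -23.47 + 25.4 = +1.9 dBu.

+1.9 dBu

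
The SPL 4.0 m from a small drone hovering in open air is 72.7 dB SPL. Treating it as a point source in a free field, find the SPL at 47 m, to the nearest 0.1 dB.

For a point source in a free field, ΔL = −20·log₁₀(d₂/d₁).
ΔL = −20·log₁₀(47/4.0) = -21.40 dB, so L₂ = 72.7 + (-21.40) = 51.3 dB SPL.

51.3 dB SPL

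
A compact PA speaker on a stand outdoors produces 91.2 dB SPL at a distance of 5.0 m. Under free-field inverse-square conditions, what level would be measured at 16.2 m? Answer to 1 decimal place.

For a point source in a free field, ΔL = −20·log₁₀(d₂/d₁).
ΔL = −20·log₁₀(16.2/5.0) = -10.21 dB, so L₂ = 91.2 + (-10.21) = 81.0 dB SPL.

81.0 dB SPL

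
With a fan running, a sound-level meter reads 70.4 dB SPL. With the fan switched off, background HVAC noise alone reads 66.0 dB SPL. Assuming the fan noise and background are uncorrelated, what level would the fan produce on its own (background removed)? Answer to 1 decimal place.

68.4 dB SPL

Background correction is a power subtraction:
L_src = 10·log₁₀(10^(70.4/10) − 10^(66.0/10)) = 10·log₁₀(6984000) = 68.4 dB SPL.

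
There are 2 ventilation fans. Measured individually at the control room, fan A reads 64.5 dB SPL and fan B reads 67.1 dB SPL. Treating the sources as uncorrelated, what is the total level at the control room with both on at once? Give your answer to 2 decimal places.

69.00 dB SPL

Add the sources as powers (linear), then convert back to dB:
L_total = 10·log₁₀(10^(64.5/10) + 10^(67.1/10)) = 10·log₁₀(7947000) = 69.00 dB SPL.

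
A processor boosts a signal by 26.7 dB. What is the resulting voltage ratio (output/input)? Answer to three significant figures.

Voltage ratio = 10^(dB/20).
10^(26.7/20) = 10^(1.335) = 21.6.

21.6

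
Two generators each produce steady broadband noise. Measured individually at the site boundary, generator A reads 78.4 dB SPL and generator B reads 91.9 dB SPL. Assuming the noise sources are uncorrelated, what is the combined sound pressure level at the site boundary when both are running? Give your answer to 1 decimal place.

Uncorrelated sources add in intensity (power), not in dB.
L_total = 10·log₁₀(10^(78.4/10) + 10^(91.9/10)) = 10·log₁₀(1618000000) = 92.1 dB SPL.

92.1 dB SPL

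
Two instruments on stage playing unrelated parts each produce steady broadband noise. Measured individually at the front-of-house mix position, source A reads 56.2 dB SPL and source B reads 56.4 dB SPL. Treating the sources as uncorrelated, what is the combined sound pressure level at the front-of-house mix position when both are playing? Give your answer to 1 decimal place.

59.3 dB SPL

Uncorrelated sources add in intensity (power), not in dB.
L_total = 10·log₁₀(10^(56.2/10) + 10^(56.4/10)) = 10·log₁₀(853400) = 59.3 dB SPL.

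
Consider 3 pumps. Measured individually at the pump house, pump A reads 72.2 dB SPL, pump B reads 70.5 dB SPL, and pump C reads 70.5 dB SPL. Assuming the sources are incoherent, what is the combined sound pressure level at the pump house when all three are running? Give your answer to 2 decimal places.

75.91 dB SPL

Uncorrelated sources add in intensity (power), not in dB.
L_total = 10·log₁₀(10^(72.2/10) + 10^(70.5/10) + 10^(70.5/10)) = 10·log₁₀(39040000) = 75.91 dB SPL.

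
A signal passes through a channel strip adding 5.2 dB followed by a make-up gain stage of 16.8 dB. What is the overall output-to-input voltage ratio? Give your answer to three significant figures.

12.6

Net gain = 5.2 + 16.8 = 22.0 dB.
Voltage ratio = 10^(22.0/20) = 12.6.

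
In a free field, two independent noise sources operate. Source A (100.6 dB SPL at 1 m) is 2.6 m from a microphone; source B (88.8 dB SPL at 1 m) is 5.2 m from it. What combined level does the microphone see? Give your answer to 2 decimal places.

At the listener: L_A = 100.6 − 20·log₁₀(2.6) = 92.301 dB; L_B = 88.8 − 20·log₁₀(5.2) = 74.480 dB.
Combined: 10·log₁₀(10^(92.301/10)+10^(74.480/10)) = 92.37 dB SPL.

92.37 dB SPL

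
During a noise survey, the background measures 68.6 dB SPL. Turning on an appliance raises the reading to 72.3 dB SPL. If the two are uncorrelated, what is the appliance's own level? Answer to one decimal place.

Background correction is a power subtraction:
L_src = 10·log₁₀(10^(72.3/10) − 10^(68.6/10)) = 10·log₁₀(9738000) = 69.9 dB SPL.

69.9 dB SPL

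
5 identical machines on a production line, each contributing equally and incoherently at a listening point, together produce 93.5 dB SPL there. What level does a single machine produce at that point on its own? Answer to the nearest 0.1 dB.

5 equal incoherent sources add 10·log₁₀(5) = 6.99 dB over one source.
L_one = 93.5 − 6.99 = 86.5 dB SPL.

86.5 dB SPL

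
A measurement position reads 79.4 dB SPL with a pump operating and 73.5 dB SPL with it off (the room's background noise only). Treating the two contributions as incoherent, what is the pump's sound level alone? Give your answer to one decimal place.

Background correction is a power subtraction:
L_src = 10·log₁₀(10^(79.4/10) − 10^(73.5/10)) = 10·log₁₀(64710000) = 78.1 dB SPL.

78.1 dB SPL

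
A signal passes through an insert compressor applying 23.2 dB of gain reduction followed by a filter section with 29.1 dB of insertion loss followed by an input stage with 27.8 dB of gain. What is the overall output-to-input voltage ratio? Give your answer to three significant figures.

Net gain = (−23.2) + (−29.1) + 27.8 = -24.5 dB.
Voltage ratio = 10^(-24.5/20) = 0.0596.

0.0596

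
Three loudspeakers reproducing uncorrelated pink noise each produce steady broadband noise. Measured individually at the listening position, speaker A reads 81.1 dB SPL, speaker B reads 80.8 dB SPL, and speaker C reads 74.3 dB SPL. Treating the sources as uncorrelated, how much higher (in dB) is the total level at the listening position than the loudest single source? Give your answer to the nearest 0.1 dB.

3.3 dB

Incoherent sources sum as intensities:
L_total = 10·log₁₀(10^(81.1/10) + 10^(80.8/10) + 10^(74.3/10)) = 84.41 dB SPL.
Excess over the loudest (81.1 dB): 84.41 − 81.1 = 3.3 dB.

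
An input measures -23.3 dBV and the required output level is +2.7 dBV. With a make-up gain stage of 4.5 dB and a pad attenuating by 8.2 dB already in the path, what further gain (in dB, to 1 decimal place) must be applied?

The required make-up gain is the shortfall in the dB sum.
G = +2.7 − (-23.3) − 4.5 + 8.2 = 29.7 dB.

29.7 dB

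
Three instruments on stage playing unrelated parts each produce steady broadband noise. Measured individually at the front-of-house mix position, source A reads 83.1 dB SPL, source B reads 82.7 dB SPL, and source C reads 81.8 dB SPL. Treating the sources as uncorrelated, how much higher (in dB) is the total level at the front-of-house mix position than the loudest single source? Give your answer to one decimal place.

4.2 dB

Incoherent sources sum as intensities:
L_total = 10·log₁₀(10^(83.1/10) + 10^(82.7/10) + 10^(81.8/10)) = 87.34 dB SPL.
Excess over the loudest (83.1 dB): 87.34 − 83.1 = 4.2 dB.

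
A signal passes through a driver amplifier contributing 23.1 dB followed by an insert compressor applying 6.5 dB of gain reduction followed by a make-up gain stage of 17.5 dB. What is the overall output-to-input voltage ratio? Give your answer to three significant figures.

50.7

Net gain = 23.1 + (−6.5) + 17.5 = 34.1 dB.
Voltage ratio = 10^(34.1/20) = 50.7.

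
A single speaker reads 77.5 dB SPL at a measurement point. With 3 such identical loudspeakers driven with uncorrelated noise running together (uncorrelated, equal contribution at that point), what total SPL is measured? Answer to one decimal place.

82.3 dB SPL

3 equal incoherent sources raise the level by 10·log₁₀(3) = 4.77 dB.
L_total = 77.5 + 4.77 = 82.3 dB SPL.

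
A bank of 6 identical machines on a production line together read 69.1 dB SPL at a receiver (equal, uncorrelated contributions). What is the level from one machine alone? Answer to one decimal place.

61.3 dB SPL

6 equal incoherent sources add 10·log₁₀(6) = 7.78 dB over one source.
L_one = 69.1 − 7.78 = 61.3 dB SPL.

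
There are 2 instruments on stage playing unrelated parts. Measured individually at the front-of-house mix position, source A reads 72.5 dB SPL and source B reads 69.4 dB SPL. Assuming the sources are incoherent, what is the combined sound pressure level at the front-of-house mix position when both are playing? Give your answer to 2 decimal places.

Uncorrelated sources add in intensity (power), not in dB.
L_total = 10·log₁₀(10^(72.5/10) + 10^(69.4/10)) = 10·log₁₀(26490000) = 74.23 dB SPL.

74.23 dB SPL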